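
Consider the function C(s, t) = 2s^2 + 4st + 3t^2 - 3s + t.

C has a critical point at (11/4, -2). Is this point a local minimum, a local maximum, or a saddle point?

local minimum

The Hessian of C is constant: H = [[4, 4], [4, 6]].
det(H) = 4·6 − 4² = 8.
det(H) > 0 and tr(H) = 10 > 0, so H is positive definite and the point is a local minimum.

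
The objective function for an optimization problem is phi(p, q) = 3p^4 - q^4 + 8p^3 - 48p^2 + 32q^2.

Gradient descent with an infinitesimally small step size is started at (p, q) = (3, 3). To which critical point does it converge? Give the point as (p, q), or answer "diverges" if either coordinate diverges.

phi is separable, so gradient descent decouples: p follows -∂phi/∂p, q follows -∂phi/∂q.
∂phi/∂p = 12p(p - 2)(p + 4); at p=3 this is 252, so p decreases.
∂phi/∂q = -4q(q - 4)(q + 4); at q=3 this is 84, so q decreases.
p converges to its nearest critical value 2 (a local min of the p-part); q converges to 0. The iterate converges to (2, 0).

(2, 0)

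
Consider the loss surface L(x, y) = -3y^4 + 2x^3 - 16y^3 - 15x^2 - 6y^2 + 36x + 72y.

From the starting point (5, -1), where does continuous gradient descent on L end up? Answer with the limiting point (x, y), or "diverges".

L is separable, so gradient descent decouples: x follows -∂L/∂x, y follows -∂L/∂y.
∂L/∂x = 6(x - 3)(x - 2); at x=5 this is 36, so x decreases.
∂L/∂y = -12(y - 1)(y + 2)(y + 3); at y=-1 this is 48, so y decreases.
x converges to its nearest critical value 3 (a local min of the x-part); y converges to -2. The iterate converges to (3, -2).

(3, -2)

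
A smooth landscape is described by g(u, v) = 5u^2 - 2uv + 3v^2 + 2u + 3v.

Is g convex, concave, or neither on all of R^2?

g is quadratic, so its Hessian is the constant matrix H = [[10, -2], [-2, 6]].
det(H) = 56, tr(H) = 16.
det(H) > 0 and tr(H) > 0, so H is positive definite everywhere: convex.

convex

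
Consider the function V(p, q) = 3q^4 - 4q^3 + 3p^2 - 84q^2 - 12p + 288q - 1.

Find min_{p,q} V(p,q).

-1485

V(p,q) separates as A(p) + B(q) − 1, so its minimum is min A + min B − 1.
A'(p) = 6p - 12 vanishes at p ∈ {2}; B'(q) = 12(q - 3)(q - 2)(q + 4) vanishes at q ∈ {-4, 2, 3}.
Local minima of A (where A''>0): A(2)=-12. Local minima of B: B(-4)=-1472, B(3)=243.
So the global minimum of V is A(2) + B(-4) − 1 = -12 − 1472 − 1 = -1485, attained at (2, -4).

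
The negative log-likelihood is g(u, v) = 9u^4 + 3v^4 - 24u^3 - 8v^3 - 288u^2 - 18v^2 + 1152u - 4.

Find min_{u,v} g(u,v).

g(u,v) separates as P(u) + Q(v) − 4, so its minimum is min P + min Q − 4.
P'(u) = 36(u - 4)(u - 2)(u + 4) vanishes at u ∈ {-4, 2, 4}; Q'(v) = 12v(v - 3)(v + 1) vanishes at v ∈ {-1, 0, 3}.
Local minima of P (where P''>0): P(-4)=-5376, P(4)=768. Local minima of Q: Q(-1)=-7, Q(3)=-135.
So the global minimum of g is P(-4) + Q(3) − 4 = -5376 − 135 − 4 = -5515, attained at (-4, 3).

-5515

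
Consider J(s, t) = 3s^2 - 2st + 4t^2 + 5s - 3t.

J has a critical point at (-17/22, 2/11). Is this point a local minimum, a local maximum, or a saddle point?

The Hessian of J is constant: H = [[6, -2], [-2, 8]].
det(H) = 6·8 − (-2)² = 44.
det(H) > 0 and tr(H) = 14 > 0, so H is positive definite and the point is a local minimum.

local minimum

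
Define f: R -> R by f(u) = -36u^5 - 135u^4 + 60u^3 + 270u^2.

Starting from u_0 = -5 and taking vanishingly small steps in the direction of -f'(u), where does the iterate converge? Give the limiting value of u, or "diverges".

-3

f'(u) = -180u(u - 1)(u + 1)(u + 3), so f'(-5) = -43200.
Gradient descent moves in the -f' direction, i.e. u is increasing.
The nearest critical point in that direction is u = -3, where f'' = 4320 > 0 (a local minimum). The iterate converges there.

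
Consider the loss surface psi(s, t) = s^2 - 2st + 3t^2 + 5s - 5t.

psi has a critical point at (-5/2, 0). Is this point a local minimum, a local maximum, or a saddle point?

The Hessian of psi is constant: H = [[2, -2], [-2, 6]].
det(H) = 2·6 − (-2)² = 8.
det(H) > 0 and tr(H) = 8 > 0, so H is positive definite and the point is a local minimum.

local minimum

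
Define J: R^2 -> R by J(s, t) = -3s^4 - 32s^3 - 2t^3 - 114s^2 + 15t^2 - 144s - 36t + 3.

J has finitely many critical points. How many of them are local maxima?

J separates as a function of s plus a function of t, so ∇J=0 decouples.
∂J/∂s = -12(s + 1)(s + 3)(s + 4) = 0 at s ∈ {-4, -3, -1}; ∂J/∂t = -6(t - 3)(t - 2) = 0 at t ∈ {2, 3}.
The Hessian is diagonal: diag(J_ss, J_tt). Second derivatives: J_ss(-4)=-36, J_ss(-3)=24, J_ss(-1)=-72; J_tt(2)=6, J_tt(3)=-6.
Local maxima occur where both diagonal entries negative: (-4, 3), (-1, 3). Count: 2.

2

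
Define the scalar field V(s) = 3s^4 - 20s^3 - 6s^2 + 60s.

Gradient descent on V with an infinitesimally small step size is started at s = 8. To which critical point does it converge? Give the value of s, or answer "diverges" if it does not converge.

5

V'(s) = 12(s - 5)(s - 1)(s + 1), so V'(8) = 2268.
Gradient descent moves in the -V' direction, i.e. s is decreasing.
The nearest critical point in that direction is s = 5, where V'' = 288 > 0 (a local minimum). The iterate converges there.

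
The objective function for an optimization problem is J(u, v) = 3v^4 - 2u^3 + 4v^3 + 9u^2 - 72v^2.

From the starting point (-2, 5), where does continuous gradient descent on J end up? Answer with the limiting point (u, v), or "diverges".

(0, 3)

J is separable, so gradient descent decouples: u follows -∂J/∂u, v follows -∂J/∂v.
∂J/∂u = -6u(u - 3); at u=-2 this is -60, so u increases.
∂J/∂v = 12v(v - 3)(v + 4); at v=5 this is 1080, so v decreases.
u converges to its nearest critical value 0 (a local min of the u-part); v converges to 3. The iterate converges to (0, 3).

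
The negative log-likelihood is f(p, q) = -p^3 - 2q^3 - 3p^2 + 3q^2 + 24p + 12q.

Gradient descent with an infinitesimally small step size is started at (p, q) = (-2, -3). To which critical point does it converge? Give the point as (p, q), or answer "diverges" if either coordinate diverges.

f is separable, so gradient descent decouples: p follows -∂f/∂p, q follows -∂f/∂q.
∂f/∂p = -3(p - 2)(p + 4); at p=-2 this is 24, so p decreases.
∂f/∂q = -6(q - 2)(q + 1); at q=-3 this is -60, so q increases.
p converges to its nearest critical value -4 (a local min of the p-part); q converges to -1. The iterate converges to (-4, -1).

(-4, -1)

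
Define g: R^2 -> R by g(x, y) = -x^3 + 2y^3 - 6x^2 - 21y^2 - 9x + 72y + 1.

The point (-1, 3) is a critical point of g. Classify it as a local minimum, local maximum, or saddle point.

The mixed partial ∂²g/∂x∂y is 0, so the Hessian at any point is diag(g_xx, g_yy) = diag(-6(x + 2), 6(2y - 7)).
At (-1, 3): H = diag(-6, -6).
Both eigenvalues are negative, so H is negative definite: a local maximum.

local maximum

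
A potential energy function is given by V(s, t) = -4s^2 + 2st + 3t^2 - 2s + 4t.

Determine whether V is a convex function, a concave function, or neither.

V is quadratic, so its Hessian is the constant matrix H = [[-8, 2], [2, 6]].
det(H) = -52, tr(H) = -2.
det(H) < 0, so H is indefinite: neither convex nor concave.

neither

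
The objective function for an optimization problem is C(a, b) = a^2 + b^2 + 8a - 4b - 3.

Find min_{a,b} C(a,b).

-23

C(a,b) separates as P(a) + Q(b) − 3, so its minimum is min P + min Q − 3.
P'(a) = 2a + 8 vanishes at a ∈ {-4}; Q'(b) = 2b - 4 vanishes at b ∈ {2}.
Local minima of P (where P''>0): P(-4)=-16. Local minima of Q: Q(2)=-4.
So the global minimum of C is P(-4) + Q(2) − 3 = -16 − 4 − 3 = -23, attained at (-4, 2).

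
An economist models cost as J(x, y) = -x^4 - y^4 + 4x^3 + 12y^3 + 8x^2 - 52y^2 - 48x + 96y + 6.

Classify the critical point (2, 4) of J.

The mixed partial ∂²J/∂x∂y is 0, so the Hessian at any point is diag(J_xx, J_yy) = diag(4(-3x^2 + 6x + 4), 4(-3y^2 + 18y - 26)).
At (2, 4): H = diag(16, -8).
The eigenvalues have opposite signs, so H is indefinite: a saddle point.

saddle point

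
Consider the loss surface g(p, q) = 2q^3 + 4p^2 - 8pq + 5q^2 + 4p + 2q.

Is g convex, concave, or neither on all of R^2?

The term 2q^3 is cubic, so the Hessian is not constant.
∂²g/∂q² = 12q + 10, which takes both signs as q varies (negative for sufficiently negative q). A diagonal entry of the Hessian changing sign means the Hessian is neither positive- nor negative-semidefinite on all of R^2.

neither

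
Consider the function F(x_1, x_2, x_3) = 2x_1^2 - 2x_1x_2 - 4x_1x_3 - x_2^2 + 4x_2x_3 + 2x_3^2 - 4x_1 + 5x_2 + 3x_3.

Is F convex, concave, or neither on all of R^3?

F is quadratic, so its Hessian is the constant matrix H = [[4, -2, -4], [-2, -2, 4], [-4, 4, 4]].
Leading principal minors: 4, -12, -16.
Neither pattern holds ⇒ H is indefinite ⇒ neither convex nor concave.

neither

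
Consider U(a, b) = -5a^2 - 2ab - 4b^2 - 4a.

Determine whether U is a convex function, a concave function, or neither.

U is quadratic, so its Hessian is the constant matrix H = [[-10, -2], [-2, -8]].
det(H) = 76, tr(H) = -18.
det(H) > 0 and tr(H) < 0, so H is negative definite everywhere: concave.

concave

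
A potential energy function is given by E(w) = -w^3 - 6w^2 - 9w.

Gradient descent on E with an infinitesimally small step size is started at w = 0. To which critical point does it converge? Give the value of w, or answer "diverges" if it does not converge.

E'(w) = -3(w + 1)(w + 3), so E'(0) = -9.
Gradient descent moves in the -E' direction, i.e. w is increasing.
There is no critical point above w=0, and E' keeps the same sign, so the iterate runs off to +∞.

diverges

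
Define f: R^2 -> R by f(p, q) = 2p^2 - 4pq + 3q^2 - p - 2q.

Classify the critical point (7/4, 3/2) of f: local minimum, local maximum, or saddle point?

The Hessian of f is constant: H = [[4, -4], [-4, 6]].
det(H) = 4·6 − (-4)² = 8.
det(H) > 0 and tr(H) = 10 > 0, so H is positive definite and the point is a local minimum.

local minimum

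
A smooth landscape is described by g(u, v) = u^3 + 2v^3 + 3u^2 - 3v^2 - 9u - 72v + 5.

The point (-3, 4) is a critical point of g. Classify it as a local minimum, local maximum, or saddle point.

saddle point

The mixed partial ∂²g/∂u∂v is 0, so the Hessian at any point is diag(g_uu, g_vv) = diag(6(u + 1), 6(2v - 1)).
At (-3, 4): H = diag(-12, 42).
The eigenvalues have opposite signs, so H is indefinite: a saddle point.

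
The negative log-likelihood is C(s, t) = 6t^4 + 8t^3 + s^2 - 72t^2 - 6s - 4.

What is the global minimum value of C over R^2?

-391

C(s,t) separates as P(s) + Q(t) − 4, so its minimum is min P + min Q − 4.
P'(s) = 2s - 6 vanishes at s ∈ {3}; Q'(t) = 24t(t - 2)(t + 3) vanishes at t ∈ {-3, 0, 2}.
Local minima of P (where P''>0): P(3)=-9. Local minima of Q: Q(-3)=-378, Q(2)=-128.
So the global minimum of C is P(3) + Q(-3) − 4 = -9 − 378 − 4 = -391, attained at (3, -3).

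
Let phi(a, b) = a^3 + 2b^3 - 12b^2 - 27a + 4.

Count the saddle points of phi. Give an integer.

phi separates as a function of a plus a function of b, so ∇phi=0 decouples.
∂phi/∂a = 3(a - 3)(a + 3) = 0 at a ∈ {-3, 3}; ∂phi/∂b = 6b(b - 4) = 0 at b ∈ {0, 4}.
The Hessian is diagonal: diag(phi_aa, phi_bb). Second derivatives: phi_aa(-3)=-18, phi_aa(3)=18; phi_bb(0)=-24, phi_bb(4)=24.
Saddle points occur where the two diagonal entries have opposite signs: (-3, 4), (3, 0). Count: 2.

2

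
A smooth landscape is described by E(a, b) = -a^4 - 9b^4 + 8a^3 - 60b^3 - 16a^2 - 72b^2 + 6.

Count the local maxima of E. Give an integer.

4

E separates as a function of a plus a function of b, so ∇E=0 decouples.
∂E/∂a = -4a(a - 4)(a - 2) = 0 at a ∈ {0, 2, 4}; ∂E/∂b = -36b(b + 1)(b + 4) = 0 at b ∈ {-4, -1, 0}.
The Hessian is diagonal: diag(E_aa, E_bb). Second derivatives: E_aa(0)=-32, E_aa(2)=16, E_aa(4)=-32; E_bb(-4)=-432, E_bb(-1)=108, E_bb(0)=-144.
Local maxima occur where both diagonal entries negative: (0, -4), (0, 0), (4, -4), (4, 0). Count: 4.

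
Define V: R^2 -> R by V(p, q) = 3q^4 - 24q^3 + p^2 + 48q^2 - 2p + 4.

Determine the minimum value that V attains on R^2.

V(p,q) separates as A(p) + B(q) + 4, so its minimum is min A + min B + 4.
A'(p) = 2p - 2 vanishes at p ∈ {1}; B'(q) = 12q(q - 4)(q - 2) vanishes at q ∈ {0, 2, 4}.
Local minima of A (where A''>0): A(1)=-1. Local minima of B: B(0)=0, B(4)=0.
So the global minimum of V is A(1) + B(0) + 4 = -1 + 0 + 4 = 3, attained at (1, 0).

3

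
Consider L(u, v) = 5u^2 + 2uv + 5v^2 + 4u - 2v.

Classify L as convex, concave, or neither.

convex

L is quadratic, so its Hessian is the constant matrix H = [[10, 2], [2, 10]].
det(H) = 96, tr(H) = 20.
det(H) > 0 and tr(H) > 0, so H is positive definite everywhere: convex.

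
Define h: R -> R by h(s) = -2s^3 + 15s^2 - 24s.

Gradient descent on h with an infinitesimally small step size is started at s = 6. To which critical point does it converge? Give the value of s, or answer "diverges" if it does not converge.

h'(s) = -6(s - 4)(s - 1), so h'(6) = -60.
Gradient descent moves in the -h' direction, i.e. s is increasing.
There is no critical point above s=6, and h' keeps the same sign, so the iterate runs off to +∞.

diverges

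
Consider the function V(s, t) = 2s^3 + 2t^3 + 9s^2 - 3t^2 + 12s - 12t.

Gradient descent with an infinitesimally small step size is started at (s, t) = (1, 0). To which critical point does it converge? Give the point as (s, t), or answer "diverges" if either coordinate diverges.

V is separable, so gradient descent decouples: s follows -∂V/∂s, t follows -∂V/∂t.
∂V/∂s = 6(s + 1)(s + 2); at s=1 this is 36, so s decreases.
∂V/∂t = 6(t - 2)(t + 1); at t=0 this is -12, so t increases.
s converges to its nearest critical value -1 (a local min of the s-part); t converges to 2. The iterate converges to (-1, 2).

(-1, 2)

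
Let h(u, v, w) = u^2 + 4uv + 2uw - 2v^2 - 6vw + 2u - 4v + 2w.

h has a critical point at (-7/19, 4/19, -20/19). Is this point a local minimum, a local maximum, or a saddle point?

The Hessian is constant: H = [[2, 4, 2], [4, -4, -6], [2, -6, 0]].
Leading principal minors: Δ₁ = 2, Δ₂ = -24, Δ₃ = -152.
The minors fit neither the all-positive nor the alternating-sign pattern, so H is indefinite: a saddle point.

saddle point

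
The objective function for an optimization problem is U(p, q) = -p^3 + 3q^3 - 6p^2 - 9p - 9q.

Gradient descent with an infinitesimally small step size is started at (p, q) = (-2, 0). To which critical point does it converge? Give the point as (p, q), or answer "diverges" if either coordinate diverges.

U is separable, so gradient descent decouples: p follows -∂U/∂p, q follows -∂U/∂q.
∂U/∂p = -3(p + 1)(p + 3); at p=-2 this is 3, so p decreases.
∂U/∂q = 9(q - 1)(q + 1); at q=0 this is -9, so q increases.
p converges to its nearest critical value -3 (a local min of the p-part); q converges to 1. The iterate converges to (-3, 1).

(-3, 1)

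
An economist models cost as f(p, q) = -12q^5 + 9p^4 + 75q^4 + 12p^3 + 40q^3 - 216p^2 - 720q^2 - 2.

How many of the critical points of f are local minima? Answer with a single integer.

4

f separates as a function of p plus a function of q, so ∇f=0 decouples.
∂f/∂p = 36p(p - 3)(p + 4) = 0 at p ∈ {-4, 0, 3}; ∂f/∂q = -60q(q - 4)(q - 3)(q + 2) = 0 at q ∈ {-2, 0, 3, 4}.
The Hessian is diagonal: diag(f_pp, f_qq). Second derivatives: f_pp(-4)=1008, f_pp(0)=-432, f_pp(3)=756; f_qq(-2)=3600, f_qq(0)=-1440, f_qq(3)=900, f_qq(4)=-1440.
Local minima occur where both diagonal entries positive: (-4, -2), (-4, 3), (3, -2), (3, 3). Count: 4.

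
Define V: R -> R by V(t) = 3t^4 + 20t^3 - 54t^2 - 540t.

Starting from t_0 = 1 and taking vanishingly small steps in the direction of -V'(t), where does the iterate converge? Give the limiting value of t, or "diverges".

3

V'(t) = 12(t - 3)(t + 3)(t + 5), so V'(1) = -576.
Gradient descent moves in the -V' direction, i.e. t is increasing.
The nearest critical point in that direction is t = 3, where V'' = 576 > 0 (a local minimum). The iterate converges there.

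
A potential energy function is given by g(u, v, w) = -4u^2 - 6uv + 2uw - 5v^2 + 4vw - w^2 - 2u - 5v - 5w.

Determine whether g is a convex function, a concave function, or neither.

concave

g is quadratic, so its Hessian is the constant matrix H = [[-8, -6, 2], [-6, -10, 4], [2, 4, -2]].
Leading principal minors: -8, 44, -16.
Signs alternate −, +, − ⇒ H ≺ 0 ⇒ concave.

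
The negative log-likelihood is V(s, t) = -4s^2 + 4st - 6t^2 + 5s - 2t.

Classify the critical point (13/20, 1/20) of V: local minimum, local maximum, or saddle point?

The Hessian of V is constant: H = [[-8, 4], [4, -12]].
det(H) = (-8)·(-12) − 4² = 80.
det(H) > 0 and tr(H) = -20 < 0, so H is negative definite and the point is a local maximum.

local maximum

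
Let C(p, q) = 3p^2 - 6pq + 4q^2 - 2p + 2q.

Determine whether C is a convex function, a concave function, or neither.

C is quadratic, so its Hessian is the constant matrix H = [[6, -6], [-6, 8]].
det(H) = 12, tr(H) = 14.
det(H) > 0 and tr(H) > 0, so H is positive definite everywhere: convex.

convex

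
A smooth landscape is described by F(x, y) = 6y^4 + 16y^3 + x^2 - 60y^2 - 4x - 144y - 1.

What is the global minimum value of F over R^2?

-309

F(x,y) separates as P(x) + Q(y) − 1, so its minimum is min P + min Q − 1.
P'(x) = 2x - 4 vanishes at x ∈ {2}; Q'(y) = 24(y - 2)(y + 1)(y + 3) vanishes at y ∈ {-3, -1, 2}.
Local minima of P (where P''>0): P(2)=-4. Local minima of Q: Q(-3)=-54, Q(2)=-304.
So the global minimum of F is P(2) + Q(2) − 1 = -4 − 304 − 1 = -309, attained at (2, 2).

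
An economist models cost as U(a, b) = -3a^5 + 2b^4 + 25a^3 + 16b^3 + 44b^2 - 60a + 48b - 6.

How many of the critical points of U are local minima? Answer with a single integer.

4

U separates as a function of a plus a function of b, so ∇U=0 decouples.
∂U/∂a = -15(a - 2)(a - 1)(a + 1)(a + 2) = 0 at a ∈ {-2, -1, 1, 2}; ∂U/∂b = 8(b + 1)(b + 2)(b + 3) = 0 at b ∈ {-3, -2, -1}.
The Hessian is diagonal: diag(U_aa, U_bb). Second derivatives: U_aa(-2)=180, U_aa(-1)=-90, U_aa(1)=90, U_aa(2)=-180; U_bb(-3)=16, U_bb(-2)=-8, U_bb(-1)=16.
Local minima occur where both diagonal entries positive: (-2, -3), (-2, -1), (1, -3), (1, -1). Count: 4.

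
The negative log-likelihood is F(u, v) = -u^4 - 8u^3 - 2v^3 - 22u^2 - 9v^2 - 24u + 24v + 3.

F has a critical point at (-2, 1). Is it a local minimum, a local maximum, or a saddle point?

saddle point

The mixed partial ∂²F/∂u∂v is 0, so the Hessian at any point is diag(F_uu, F_vv) = diag(-4(3u^2 + 12u + 11), -6(2v + 3)).
At (-2, 1): H = diag(4, -30).
The eigenvalues have opposite signs, so H is indefinite: a saddle point.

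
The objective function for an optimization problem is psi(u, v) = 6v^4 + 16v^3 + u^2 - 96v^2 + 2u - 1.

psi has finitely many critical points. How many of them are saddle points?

psi separates as a function of u plus a function of v, so ∇psi=0 decouples.
∂psi/∂u = 2(u + 1) = 0 at u ∈ {-1}; ∂psi/∂v = 24v(v - 2)(v + 4) = 0 at v ∈ {-4, 0, 2}.
The Hessian is diagonal: diag(psi_uu, psi_vv). Second derivatives: psi_uu(-1)=2; psi_vv(-4)=576, psi_vv(0)=-192, psi_vv(2)=288.
Saddle points occur where the two diagonal entries have opposite signs: (-1, 0). Count: 1.

1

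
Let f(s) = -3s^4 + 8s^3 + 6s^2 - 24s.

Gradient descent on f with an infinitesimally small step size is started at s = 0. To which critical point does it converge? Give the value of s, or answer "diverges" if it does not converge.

f'(s) = -12(s - 2)(s - 1)(s + 1), so f'(0) = -24.
Gradient descent moves in the -f' direction, i.e. s is increasing.
The nearest critical point in that direction is s = 1, where f'' = 24 > 0 (a local minimum). The iterate converges there.

1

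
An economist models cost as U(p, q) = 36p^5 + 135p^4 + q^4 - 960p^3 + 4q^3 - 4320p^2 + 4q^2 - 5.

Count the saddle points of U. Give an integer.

U separates as a function of p plus a function of q, so ∇U=0 decouples.
∂U/∂p = 180p(p - 4)(p + 3)(p + 4) = 0 at p ∈ {-4, -3, 0, 4}; ∂U/∂q = 4q(q + 1)(q + 2) = 0 at q ∈ {-2, -1, 0}.
The Hessian is diagonal: diag(U_pp, U_qq). Second derivatives: U_pp(-4)=-5760, U_pp(-3)=3780, U_pp(0)=-8640, U_pp(4)=40320; U_qq(-2)=8, U_qq(-1)=-4, U_qq(0)=8.
Saddle points occur where the two diagonal entries have opposite signs: (-4, -2), (-4, 0), (-3, -1), (0, -2), (0, 0), (4, -1). Count: 6.

6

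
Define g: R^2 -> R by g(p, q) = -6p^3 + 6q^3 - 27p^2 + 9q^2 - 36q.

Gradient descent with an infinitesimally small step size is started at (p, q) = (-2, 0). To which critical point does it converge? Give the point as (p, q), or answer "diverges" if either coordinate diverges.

(-3, 1)

g is separable, so gradient descent decouples: p follows -∂g/∂p, q follows -∂g/∂q.
∂g/∂p = -18p(p + 3); at p=-2 this is 36, so p decreases.
∂g/∂q = 18(q - 1)(q + 2); at q=0 this is -36, so q increases.
p converges to its nearest critical value -3 (a local min of the p-part); q converges to 1. The iterate converges to (-3, 1).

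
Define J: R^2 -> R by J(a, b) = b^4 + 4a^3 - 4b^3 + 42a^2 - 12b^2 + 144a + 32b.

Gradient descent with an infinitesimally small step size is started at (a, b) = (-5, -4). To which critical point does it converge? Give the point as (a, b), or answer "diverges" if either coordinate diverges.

J is separable, so gradient descent decouples: a follows -∂J/∂a, b follows -∂J/∂b.
∂J/∂a = 12(a + 3)(a + 4); at a=-5 this is 24, so a decreases.
∂J/∂b = 4(b - 4)(b - 1)(b + 2); at b=-4 this is -320, so b increases.
The a-coordinate has no critical point in that direction and runs off to infinity.

diverges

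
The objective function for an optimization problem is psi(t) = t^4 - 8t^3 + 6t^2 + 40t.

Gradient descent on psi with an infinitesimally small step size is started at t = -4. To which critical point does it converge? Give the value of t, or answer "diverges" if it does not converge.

-1

psi'(t) = 4(t - 5)(t - 2)(t + 1), so psi'(-4) = -648.
Gradient descent moves in the -psi' direction, i.e. t is increasing.
The nearest critical point in that direction is t = -1, where psi'' = 72 > 0 (a local minimum). The iterate converges there.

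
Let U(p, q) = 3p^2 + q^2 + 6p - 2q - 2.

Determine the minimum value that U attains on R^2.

-6

U(p,q) separates as A(p) + B(q) − 2, so its minimum is min A + min B − 2.
A'(p) = 6p + 6 vanishes at p ∈ {-1}; B'(q) = 2q - 2 vanishes at q ∈ {1}.
Local minima of A (where A''>0): A(-1)=-3. Local minima of B: B(1)=-1.
So the global minimum of U is A(-1) + B(1) − 2 = -3 − 1 − 2 = -6, attained at (-1, 1).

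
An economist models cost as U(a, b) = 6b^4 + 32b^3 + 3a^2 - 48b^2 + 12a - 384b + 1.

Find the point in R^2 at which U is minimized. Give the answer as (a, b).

U(a,b) separates as P(a) + Q(b) + 1, so its minimum is min P + min Q + 1.
P'(a) = 6a + 12 vanishes at a ∈ {-2}; Q'(b) = 24(b - 2)(b + 2)(b + 4) vanishes at b ∈ {-4, -2, 2}.
Local minima of P (where P''>0): P(-2)=-12. Local minima of Q: Q(-4)=256, Q(2)=-608.
So the global minimum of U is P(-2) + Q(2) + 1 = -12 − 608 + 1 = -619, attained at (-2, 2).

(-2, 2)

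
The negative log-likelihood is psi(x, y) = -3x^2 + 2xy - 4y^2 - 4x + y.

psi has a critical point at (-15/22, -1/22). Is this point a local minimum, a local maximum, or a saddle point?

local maximum

The Hessian of psi is constant: H = [[-6, 2], [2, -8]].
det(H) = (-6)·(-8) − 2² = 44.
det(H) > 0 and tr(H) = -14 < 0, so H is negative definite and the point is a local maximum.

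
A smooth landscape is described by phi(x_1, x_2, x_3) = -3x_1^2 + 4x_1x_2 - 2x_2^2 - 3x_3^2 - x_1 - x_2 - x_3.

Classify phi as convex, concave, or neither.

phi is quadratic, so its Hessian is the constant matrix H = [[-6, 4, 0], [4, -4, 0], [0, 0, -6]].
Leading principal minors: -6, 8, -48.
Signs alternate −, +, − ⇒ H ≺ 0 ⇒ concave.

concave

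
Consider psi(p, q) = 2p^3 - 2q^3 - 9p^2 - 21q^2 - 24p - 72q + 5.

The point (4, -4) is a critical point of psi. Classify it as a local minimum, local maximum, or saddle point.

The mixed partial ∂²psi/∂p∂q is 0, so the Hessian at any point is diag(psi_pp, psi_qq) = diag(6(2p - 3), -6(2q + 7)).
At (4, -4): H = diag(30, 6).
Both eigenvalues are positive, so H is positive definite: a local minimum.

local minimum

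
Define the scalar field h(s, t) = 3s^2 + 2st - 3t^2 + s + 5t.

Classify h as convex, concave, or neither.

h is quadratic, so its Hessian is the constant matrix H = [[6, 2], [2, -6]].
det(H) = -40, tr(H) = 0.
det(H) < 0, so H is indefinite: neither convex nor concave.

neither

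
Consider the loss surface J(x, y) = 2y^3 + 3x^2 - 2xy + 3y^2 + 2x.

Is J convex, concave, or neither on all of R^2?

neither

The term 2y^3 is cubic, so the Hessian is not constant.
∂²J/∂y² = 12y + 6, which takes both signs as y varies (negative for sufficiently negative y). A diagonal entry of the Hessian changing sign means the Hessian is neither positive- nor negative-semidefinite on all of R^2.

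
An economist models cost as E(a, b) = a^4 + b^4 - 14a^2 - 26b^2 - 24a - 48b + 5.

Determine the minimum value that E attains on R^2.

E(a,b) separates as P(a) + Q(b) + 5, so its minimum is min P + min Q + 5.
P'(a) = 4(a - 3)(a + 1)(a + 2) vanishes at a ∈ {-2, -1, 3}; Q'(b) = 4(b - 4)(b + 1)(b + 3) vanishes at b ∈ {-3, -1, 4}.
Local minima of P (where P''>0): P(-2)=8, P(3)=-117. Local minima of Q: Q(-3)=-9, Q(4)=-352.
So the global minimum of E is P(3) + Q(4) + 5 = -117 − 352 + 5 = -464, attained at (3, 4).

-464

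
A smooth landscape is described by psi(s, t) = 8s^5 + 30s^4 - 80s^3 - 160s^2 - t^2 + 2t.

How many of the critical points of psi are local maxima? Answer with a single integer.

2

psi separates as a function of s plus a function of t, so ∇psi=0 decouples.
∂psi/∂s = 40s(s - 2)(s + 1)(s + 4) = 0 at s ∈ {-4, -1, 0, 2}; ∂psi/∂t = -2(t - 1) = 0 at t ∈ {1}.
The Hessian is diagonal: diag(psi_ss, psi_tt). Second derivatives: psi_ss(-4)=-2880, psi_ss(-1)=360, psi_ss(0)=-320, psi_ss(2)=1440; psi_tt(1)=-2.
Local maxima occur where both diagonal entries negative: (-4, 1), (0, 1). Count: 2.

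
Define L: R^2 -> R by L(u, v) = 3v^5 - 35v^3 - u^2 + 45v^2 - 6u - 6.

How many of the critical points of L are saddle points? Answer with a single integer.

2

L separates as a function of u plus a function of v, so ∇L=0 decouples.
∂L/∂u = -2(u + 3) = 0 at u ∈ {-3}; ∂L/∂v = 15v(v - 2)(v - 1)(v + 3) = 0 at v ∈ {-3, 0, 1, 2}.
The Hessian is diagonal: diag(L_uu, L_vv). Second derivatives: L_uu(-3)=-2; L_vv(-3)=-900, L_vv(0)=90, L_vv(1)=-60, L_vv(2)=150.
Saddle points occur where the two diagonal entries have opposite signs: (-3, 0), (-3, 2). Count: 2.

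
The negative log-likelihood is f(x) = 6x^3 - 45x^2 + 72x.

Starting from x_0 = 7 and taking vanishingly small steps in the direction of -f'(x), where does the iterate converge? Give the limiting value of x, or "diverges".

f'(x) = 18(x - 4)(x - 1), so f'(7) = 324.
Gradient descent moves in the -f' direction, i.e. x is decreasing.
The nearest critical point in that direction is x = 4, where f'' = 54 > 0 (a local minimum). The iterate converges there.

4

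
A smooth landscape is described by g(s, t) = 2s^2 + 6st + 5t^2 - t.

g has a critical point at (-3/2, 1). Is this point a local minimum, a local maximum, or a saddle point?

The Hessian of g is constant: H = [[4, 6], [6, 10]].
det(H) = 4·10 − 6² = 4.
det(H) > 0 and tr(H) = 14 > 0, so H is positive definite and the point is a local minimum.

local minimum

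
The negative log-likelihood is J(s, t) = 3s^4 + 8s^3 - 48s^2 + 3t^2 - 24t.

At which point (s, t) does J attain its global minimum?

J(s,t) separates as P(s) + Q(t), so its minimum is min P + min Q.
P'(s) = 12s(s - 2)(s + 4) vanishes at s ∈ {-4, 0, 2}; Q'(t) = 6(t - 4) vanishes at t ∈ {4}.
Local minima of P (where P''>0): P(-4)=-512, P(2)=-80. Local minima of Q: Q(4)=-48.
So the global minimum of J is P(-4) + Q(4) = -512 − 48 = -560, attained at (-4, 4).

(-4, 4)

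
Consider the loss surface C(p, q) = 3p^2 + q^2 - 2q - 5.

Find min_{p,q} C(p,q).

C(p,q) separates as A(p) + B(q) − 5, so its minimum is min A + min B − 5.
A'(p) = 6p vanishes at p ∈ {0}; B'(q) = 2q - 2 vanishes at q ∈ {1}.
Local minima of A (where A''>0): A(0)=0. Local minima of B: B(1)=-1.
So the global minimum of C is A(0) + B(1) − 5 = 0 − 1 − 5 = -6, attained at (0, 1).

-6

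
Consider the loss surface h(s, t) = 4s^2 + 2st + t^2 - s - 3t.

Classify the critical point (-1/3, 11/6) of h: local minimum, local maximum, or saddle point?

local minimum

The Hessian of h is constant: H = [[8, 2], [2, 2]].
det(H) = 8·2 − 2² = 12.
det(H) > 0 and tr(H) = 10 > 0, so H is positive definite and the point is a local minimum.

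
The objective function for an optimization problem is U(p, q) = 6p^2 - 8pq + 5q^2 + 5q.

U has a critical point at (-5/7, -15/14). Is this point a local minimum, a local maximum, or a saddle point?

The Hessian of U is constant: H = [[12, -8], [-8, 10]].
det(H) = 12·10 − (-8)² = 56.
det(H) > 0 and tr(H) = 22 > 0, so H is positive definite and the point is a local minimum.

local minimum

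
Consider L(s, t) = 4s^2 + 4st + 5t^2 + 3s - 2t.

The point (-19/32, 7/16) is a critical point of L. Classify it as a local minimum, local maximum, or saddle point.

The Hessian of L is constant: H = [[8, 4], [4, 10]].
det(H) = 8·10 − 4² = 64.
det(H) > 0 and tr(H) = 18 > 0, so H is positive definite and the point is a local minimum.

local minimum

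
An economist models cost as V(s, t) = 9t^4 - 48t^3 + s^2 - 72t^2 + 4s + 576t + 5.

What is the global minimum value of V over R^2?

V(s,t) separates as P(s) + Q(t) + 5, so its minimum is min P + min Q + 5.
P'(s) = 2s + 4 vanishes at s ∈ {-2}; Q'(t) = 36(t - 4)(t - 2)(t + 2) vanishes at t ∈ {-2, 2, 4}.
Local minima of P (where P''>0): P(-2)=-4. Local minima of Q: Q(-2)=-912, Q(4)=384.
So the global minimum of V is P(-2) + Q(-2) + 5 = -4 − 912 + 5 = -911, attained at (-2, -2).

-911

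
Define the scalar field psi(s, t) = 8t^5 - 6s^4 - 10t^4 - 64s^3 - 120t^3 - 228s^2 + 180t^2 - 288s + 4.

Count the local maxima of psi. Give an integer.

4

psi separates as a function of s plus a function of t, so ∇psi=0 decouples.
∂psi/∂s = -24(s + 1)(s + 3)(s + 4) = 0 at s ∈ {-4, -3, -1}; ∂psi/∂t = 40t(t - 3)(t - 1)(t + 3) = 0 at t ∈ {-3, 0, 1, 3}.
The Hessian is diagonal: diag(psi_ss, psi_tt). Second derivatives: psi_ss(-4)=-72, psi_ss(-3)=48, psi_ss(-1)=-144; psi_tt(-3)=-2880, psi_tt(0)=360, psi_tt(1)=-320, psi_tt(3)=1440.
Local maxima occur where both diagonal entries negative: (-4, -3), (-4, 1), (-1, -3), (-1, 1). Count: 4.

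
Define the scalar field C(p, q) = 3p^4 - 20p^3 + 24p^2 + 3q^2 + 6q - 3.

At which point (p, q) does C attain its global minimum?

(4, -1)

C(p,q) separates as A(p) + B(q) − 3, so its minimum is min A + min B − 3.
A'(p) = 12p(p - 4)(p - 1) vanishes at p ∈ {0, 1, 4}; B'(q) = 6q + 6 vanishes at q ∈ {-1}.
Local minima of A (where A''>0): A(0)=0, A(4)=-128. Local minima of B: B(-1)=-3.
So the global minimum of C is A(4) + B(-1) − 3 = -128 − 3 − 3 = -134, attained at (4, -1).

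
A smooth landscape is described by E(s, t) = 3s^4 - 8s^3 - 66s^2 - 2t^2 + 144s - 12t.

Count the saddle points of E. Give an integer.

E separates as a function of s plus a function of t, so ∇E=0 decouples.
∂E/∂s = 12(s - 4)(s - 1)(s + 3) = 0 at s ∈ {-3, 1, 4}; ∂E/∂t = -4(t + 3) = 0 at t ∈ {-3}.
The Hessian is diagonal: diag(E_ss, E_tt). Second derivatives: E_ss(-3)=336, E_ss(1)=-144, E_ss(4)=252; E_tt(-3)=-4.
Saddle points occur where the two diagonal entries have opposite signs: (-3, -3), (4, -3). Count: 2.

2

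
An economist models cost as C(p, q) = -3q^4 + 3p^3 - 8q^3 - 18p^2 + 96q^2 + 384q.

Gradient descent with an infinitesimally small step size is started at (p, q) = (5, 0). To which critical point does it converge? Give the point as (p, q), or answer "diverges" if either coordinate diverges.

C is separable, so gradient descent decouples: p follows -∂C/∂p, q follows -∂C/∂q.
∂C/∂p = 9p(p - 4); at p=5 this is 45, so p decreases.
∂C/∂q = -12(q - 4)(q + 2)(q + 4); at q=0 this is 384, so q decreases.
p converges to its nearest critical value 4 (a local min of the p-part); q converges to -2. The iterate converges to (4, -2).

(4, -2)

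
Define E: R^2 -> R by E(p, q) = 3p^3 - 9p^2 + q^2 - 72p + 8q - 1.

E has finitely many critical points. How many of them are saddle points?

1

E separates as a function of p plus a function of q, so ∇E=0 decouples.
∂E/∂p = 9(p - 4)(p + 2) = 0 at p ∈ {-2, 4}; ∂E/∂q = 2(q + 4) = 0 at q ∈ {-4}.
The Hessian is diagonal: diag(E_pp, E_qq). Second derivatives: E_pp(-2)=-54, E_pp(4)=54; E_qq(-4)=2.
Saddle points occur where the two diagonal entries have opposite signs: (-2, -4). Count: 1.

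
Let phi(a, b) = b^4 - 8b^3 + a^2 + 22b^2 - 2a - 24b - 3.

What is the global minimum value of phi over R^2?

phi(a,b) separates as P(a) + Q(b) − 3, so its minimum is min P + min Q − 3.
P'(a) = 2a - 2 vanishes at a ∈ {1}; Q'(b) = 4(b - 3)(b - 2)(b - 1) vanishes at b ∈ {1, 2, 3}.
Local minima of P (where P''>0): P(1)=-1. Local minima of Q: Q(1)=-9, Q(3)=-9.
So the global minimum of phi is P(1) + Q(1) − 3 = -1 − 9 − 3 = -13, attained at (1, 1).

-13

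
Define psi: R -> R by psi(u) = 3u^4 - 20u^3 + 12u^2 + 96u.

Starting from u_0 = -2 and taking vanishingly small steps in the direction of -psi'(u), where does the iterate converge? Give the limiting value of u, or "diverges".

-1

psi'(u) = 12(u - 4)(u - 2)(u + 1), so psi'(-2) = -288.
Gradient descent moves in the -psi' direction, i.e. u is increasing.
The nearest critical point in that direction is u = -1, where psi'' = 180 > 0 (a local minimum). The iterate converges there.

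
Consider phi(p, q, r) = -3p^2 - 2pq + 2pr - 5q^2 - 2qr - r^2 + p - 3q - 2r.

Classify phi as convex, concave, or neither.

phi is quadratic, so its Hessian is the constant matrix H = [[-6, -2, 2], [-2, -10, -2], [2, -2, -2]].
Leading principal minors: -6, 56, -32.
Signs alternate −, +, − ⇒ H ≺ 0 ⇒ concave.

concave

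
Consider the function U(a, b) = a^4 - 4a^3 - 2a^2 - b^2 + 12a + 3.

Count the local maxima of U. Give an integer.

1

U separates as a function of a plus a function of b, so ∇U=0 decouples.
∂U/∂a = 4(a - 3)(a - 1)(a + 1) = 0 at a ∈ {-1, 1, 3}; ∂U/∂b = -2b = 0 at b ∈ {0}.
The Hessian is diagonal: diag(U_aa, U_bb). Second derivatives: U_aa(-1)=32, U_aa(1)=-16, U_aa(3)=32; U_bb(0)=-2.
Local maxima occur where both diagonal entries negative: (1, 0). Count: 1.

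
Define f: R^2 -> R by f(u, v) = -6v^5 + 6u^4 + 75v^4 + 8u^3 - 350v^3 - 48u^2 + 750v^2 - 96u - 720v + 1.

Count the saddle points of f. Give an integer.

f separates as a function of u plus a function of v, so ∇f=0 decouples.
∂f/∂u = 24(u - 2)(u + 1)(u + 2) = 0 at u ∈ {-2, -1, 2}; ∂f/∂v = -30(v - 4)(v - 3)(v - 2)(v - 1) = 0 at v ∈ {1, 2, 3, 4}.
The Hessian is diagonal: diag(f_uu, f_vv). Second derivatives: f_uu(-2)=96, f_uu(-1)=-72, f_uu(2)=288; f_vv(1)=180, f_vv(2)=-60, f_vv(3)=60, f_vv(4)=-180.
Saddle points occur where the two diagonal entries have opposite signs: (-2, 2), (-2, 4), (-1, 1), (-1, 3), (2, 2), (2, 4). Count: 6.

6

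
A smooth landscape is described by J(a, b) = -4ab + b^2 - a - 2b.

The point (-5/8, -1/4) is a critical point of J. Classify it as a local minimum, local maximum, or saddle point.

The Hessian of J is constant: H = [[0, -4], [-4, 2]].
det(H) = 0·2 − (-4)² = -16.
Since det(H) < 0, H is indefinite and the critical point is a saddle point.

saddle point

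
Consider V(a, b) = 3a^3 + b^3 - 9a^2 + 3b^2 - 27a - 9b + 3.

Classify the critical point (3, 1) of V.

The mixed partial ∂²V/∂a∂b is 0, so the Hessian at any point is diag(V_aa, V_bb) = diag(18(a - 1), 6(b + 1)).
At (3, 1): H = diag(36, 12).
Both eigenvalues are positive, so H is positive definite: a local minimum.

local minimum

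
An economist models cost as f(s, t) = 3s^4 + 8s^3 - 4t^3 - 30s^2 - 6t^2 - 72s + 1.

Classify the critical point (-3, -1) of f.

local minimum

The mixed partial ∂²f/∂s∂t is 0, so the Hessian at any point is diag(f_ss, f_tt) = diag(12(3s^2 + 4s - 5), -12(2t + 1)).
At (-3, -1): H = diag(120, 12).
Both eigenvalues are positive, so H is positive definite: a local minimum.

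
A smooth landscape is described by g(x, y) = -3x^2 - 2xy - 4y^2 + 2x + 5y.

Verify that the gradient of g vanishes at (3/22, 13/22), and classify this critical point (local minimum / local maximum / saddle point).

local maximum

∇g = (-6x - 2y + 2, -2x - 8y + 5); substituting (3/22, 13/22) gives ∇g = (0, 0), so (3/22, 13/22) is indeed a critical point.
The Hessian of g is constant: H = [[-6, -2], [-2, -8]].
det(H) = (-6)·(-8) − (-2)² = 44.
det(H) > 0 and tr(H) = -14 < 0, so H is negative definite and the point is a local maximum.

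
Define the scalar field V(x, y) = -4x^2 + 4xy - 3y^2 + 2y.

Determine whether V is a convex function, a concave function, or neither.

concave

V is quadratic, so its Hessian is the constant matrix H = [[-8, 4], [4, -6]].
det(H) = 32, tr(H) = -14.
det(H) > 0 and tr(H) < 0, so H is negative definite everywhere: concave.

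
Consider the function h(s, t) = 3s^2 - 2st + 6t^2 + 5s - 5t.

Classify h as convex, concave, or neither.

convex

h is quadratic, so its Hessian is the constant matrix H = [[6, -2], [-2, 12]].
det(H) = 68, tr(H) = 18.
det(H) > 0 and tr(H) > 0, so H is positive definite everywhere: convex.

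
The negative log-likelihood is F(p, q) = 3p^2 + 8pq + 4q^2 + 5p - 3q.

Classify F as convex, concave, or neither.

F is quadratic, so its Hessian is the constant matrix H = [[6, 8], [8, 8]].
det(H) = -16, tr(H) = 14.
det(H) < 0, so H is indefinite: neither convex nor concave.

neither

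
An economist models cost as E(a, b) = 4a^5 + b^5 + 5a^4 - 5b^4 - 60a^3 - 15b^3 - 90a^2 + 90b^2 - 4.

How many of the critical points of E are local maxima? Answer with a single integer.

E separates as a function of a plus a function of b, so ∇E=0 decouples.
∂E/∂a = 20a(a - 3)(a + 1)(a + 3) = 0 at a ∈ {-3, -1, 0, 3}; ∂E/∂b = 5b(b - 4)(b - 3)(b + 3) = 0 at b ∈ {-3, 0, 3, 4}.
The Hessian is diagonal: diag(E_aa, E_bb). Second derivatives: E_aa(-3)=-720, E_aa(-1)=160, E_aa(0)=-180, E_aa(3)=1440; E_bb(-3)=-630, E_bb(0)=180, E_bb(3)=-90, E_bb(4)=140.
Local maxima occur where both diagonal entries negative: (-3, -3), (-3, 3), (0, -3), (0, 3). Count: 4.

4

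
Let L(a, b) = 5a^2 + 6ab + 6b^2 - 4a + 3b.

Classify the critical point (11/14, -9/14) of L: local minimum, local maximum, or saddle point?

local minimum

The Hessian of L is constant: H = [[10, 6], [6, 12]].
det(H) = 10·12 − 6² = 84.
det(H) > 0 and tr(H) = 22 > 0, so H is positive definite and the point is a local minimum.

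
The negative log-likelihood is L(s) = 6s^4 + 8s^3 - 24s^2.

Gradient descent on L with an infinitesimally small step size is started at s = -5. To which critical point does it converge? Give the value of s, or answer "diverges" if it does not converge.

-2

L'(s) = 24s(s - 1)(s + 2), so L'(-5) = -2160.
Gradient descent moves in the -L' direction, i.e. s is increasing.
The nearest critical point in that direction is s = -2, where L'' = 144 > 0 (a local minimum). The iterate converges there.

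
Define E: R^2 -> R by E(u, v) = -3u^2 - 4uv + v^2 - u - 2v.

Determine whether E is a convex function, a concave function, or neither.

neither

E is quadratic, so its Hessian is the constant matrix H = [[-6, -4], [-4, 2]].
det(H) = -28, tr(H) = -4.
det(H) < 0, so H is indefinite: neither convex nor concave.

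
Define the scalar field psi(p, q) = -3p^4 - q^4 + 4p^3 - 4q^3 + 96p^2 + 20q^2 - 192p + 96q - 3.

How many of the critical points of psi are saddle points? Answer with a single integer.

4

psi separates as a function of p plus a function of q, so ∇psi=0 decouples.
∂psi/∂p = -12(p - 4)(p - 1)(p + 4) = 0 at p ∈ {-4, 1, 4}; ∂psi/∂q = -4(q - 3)(q + 2)(q + 4) = 0 at q ∈ {-4, -2, 3}.
The Hessian is diagonal: diag(psi_pp, psi_qq). Second derivatives: psi_pp(-4)=-480, psi_pp(1)=180, psi_pp(4)=-288; psi_qq(-4)=-56, psi_qq(-2)=40, psi_qq(3)=-140.
Saddle points occur where the two diagonal entries have opposite signs: (-4, -2), (1, -4), (1, 3), (4, -2). Count: 4.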